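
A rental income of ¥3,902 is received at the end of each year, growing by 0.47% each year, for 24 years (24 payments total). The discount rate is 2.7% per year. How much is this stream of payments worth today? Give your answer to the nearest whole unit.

Periodic rate r = 0.027 per year.
Growing ordinary annuity: PV = PMT₁ × [1 − ((1+g)/(1+r))^n] / (r − g) = 3,902 × [1 − ((1+0.0047)/(1+r))^24] / (r − 0.0047) = ¥71,662.

¥71,662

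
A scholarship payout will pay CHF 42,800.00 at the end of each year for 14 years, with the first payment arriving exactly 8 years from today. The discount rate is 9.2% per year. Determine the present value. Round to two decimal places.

CHF 177,965.86

Ordinary annuity of 14 payments, first payment at period 8.
Periodic rate r = 0.092 per year.
The ordinary-annuity PV formula values the stream one period before the first payment (period 7); discount that back 7 periods:
PV₀ = 42,800 × [1 − (1+r)^−14] / r × (1+r)^−7 = CHF 177,965.86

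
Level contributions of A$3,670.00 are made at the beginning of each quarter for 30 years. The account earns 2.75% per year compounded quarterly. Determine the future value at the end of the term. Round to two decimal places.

A$685,538.27

This is an annuity due: 120 deposits of A$3,670.00 at the beginning of each quarter.
Periodic rate r = 0.0275/4 per quarter; n is counted in quarters.
FV = PMT × [((1+r)^n − 1)/r] × (1+r) = 3,670 × [(1+r)^120 − 1] / r × (1+r) = A$685,538.27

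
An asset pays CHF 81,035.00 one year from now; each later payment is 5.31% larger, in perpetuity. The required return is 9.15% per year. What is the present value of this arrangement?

Periodic rate r = 0.0915 per year.
Growing perpetuity (Gordon): PV = PMT₁ / (r − g) = 81,035 / (r − 0.0531) = CHF 2,110,286.46.

CHF 2,110,286.46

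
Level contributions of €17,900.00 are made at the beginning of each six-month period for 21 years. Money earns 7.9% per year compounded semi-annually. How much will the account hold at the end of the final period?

This is an annuity due: 42 deposits of €17,900.00 at the beginning of each six-month period.
Periodic rate r = 0.079/2 per half-year; n is counted in half-years.
FV = PMT × [((1+r)^n − 1)/r] × (1+r) = 17,900 × [(1+r)^42 − 1] / r × (1+r) = €1,926,162.46

€1,926,162.46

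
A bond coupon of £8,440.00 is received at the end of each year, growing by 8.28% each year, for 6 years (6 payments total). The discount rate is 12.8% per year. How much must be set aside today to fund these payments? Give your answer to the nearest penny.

£40,629.47

Periodic rate r = 0.128 per year.
Growing ordinary annuity: PV = PMT₁ × [1 − ((1+g)/(1+r))^n] / (r − g) = 8,440 × [1 − ((1+0.0828)/(1+r))^6] / (r − 0.0828) = £40,629.47.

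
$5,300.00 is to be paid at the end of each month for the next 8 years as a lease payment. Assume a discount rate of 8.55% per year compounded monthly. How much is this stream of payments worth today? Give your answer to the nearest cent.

This is an ordinary annuity: 96 payments of $5,300.00 at the end of each month.
Periodic rate r = 0.0855/12 per month; n is counted in months.
PV = PMT × [(1 − (1+r)^−n)/r] = 5,300 × [1 − (1+r)^−96] / r = $367,600.70

$367,600.70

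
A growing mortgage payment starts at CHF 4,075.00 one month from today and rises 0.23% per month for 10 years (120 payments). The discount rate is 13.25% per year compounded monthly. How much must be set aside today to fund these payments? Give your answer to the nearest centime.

CHF 301,730.71

Periodic rate r = 0.1325/12 per month; n is counted in months.
Growing ordinary annuity: PV = PMT₁ × [1 − ((1+g)/(1+r))^n] / (r − g) = 4,075 × [1 − ((1+0.0023)/(1+r))^120] / (r − 0.0023) = CHF 301,730.71.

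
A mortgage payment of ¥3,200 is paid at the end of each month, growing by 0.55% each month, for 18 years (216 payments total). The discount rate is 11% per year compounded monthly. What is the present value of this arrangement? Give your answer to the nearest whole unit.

¥475,151

Periodic rate r = 0.11/12 per month; n is counted in months.
Growing ordinary annuity: PV = PMT₁ × [1 − ((1+g)/(1+r))^n] / (r − g) = 3,200 × [1 − ((1+0.0055)/(1+r))^216] / (r − 0.0055) = ¥475,151.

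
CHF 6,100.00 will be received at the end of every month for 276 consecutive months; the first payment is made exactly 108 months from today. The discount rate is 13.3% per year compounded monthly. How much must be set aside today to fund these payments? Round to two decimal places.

CHF 161,144.40

Ordinary annuity of 276 payments, first payment at period 108.
Periodic rate r = 0.133/12 per month; n is counted in months.
The ordinary-annuity PV formula values the stream one period before the first payment (period 107); discount that back 107 periods:
PV₀ = 6,100 × [1 − (1+r)^−276] / r × (1+r)^−107 = CHF 161,144.40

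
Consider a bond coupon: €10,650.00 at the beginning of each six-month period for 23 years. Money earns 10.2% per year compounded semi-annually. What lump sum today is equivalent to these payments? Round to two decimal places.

This is an annuity due: 46 payments of €10,650.00 at the beginning of each six-month period.
Periodic rate r = 0.102/2 per half-year; n is counted in half-years.
PV = PMT × [(1 − (1+r)^−n)/r] × (1+r) = 10,650 × [1 − (1+r)^−46] / r × (1+r) = €197,206.76

€197,206.76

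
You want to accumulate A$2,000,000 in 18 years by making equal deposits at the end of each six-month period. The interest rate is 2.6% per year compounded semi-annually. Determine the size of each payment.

A$43,919.74

Level ordinary annuity; solve FV = PMT × [((1+r)^n − 1)/r] for PMT.
Periodic rate r = 0.026/2 per half-year; n is counted in half-years.
With n = 36: PMT = 2,000,000 / ([((1+r)^n − 1)/r]) = A$43,919.74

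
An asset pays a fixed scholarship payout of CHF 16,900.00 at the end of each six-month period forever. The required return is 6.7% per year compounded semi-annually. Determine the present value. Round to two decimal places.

Periodic rate r = 0.067/2 per half-year.
Level perpetuity: PV = PMT / r = 16,900 / (0.067/2) = CHF 504,477.61.

CHF 504,477.61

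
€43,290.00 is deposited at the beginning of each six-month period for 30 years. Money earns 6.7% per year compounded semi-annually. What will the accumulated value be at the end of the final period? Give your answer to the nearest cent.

€8,309,024.49

This is an annuity due: 60 deposits of €43,290.00 at the beginning of each six-month period.
Periodic rate r = 0.067/2 per half-year; n is counted in half-years.
FV = PMT × [((1+r)^n − 1)/r] × (1+r) = 43,290 × [(1+r)^60 − 1] / r × (1+r) = €8,309,024.49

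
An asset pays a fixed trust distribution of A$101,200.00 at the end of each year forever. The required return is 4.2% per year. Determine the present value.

A$2,409,523.81

Periodic rate r = 0.042 per year.
Level perpetuity: PV = PMT / r = 101,200 / (0.042) = A$2,409,523.81.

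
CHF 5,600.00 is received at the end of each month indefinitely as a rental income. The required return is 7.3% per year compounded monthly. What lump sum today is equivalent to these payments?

CHF 920,547.95

Periodic rate r = 0.073/12 per month.
Level perpetuity: PV = PMT / r = 5,600 / (0.073/12) = CHF 920,547.95.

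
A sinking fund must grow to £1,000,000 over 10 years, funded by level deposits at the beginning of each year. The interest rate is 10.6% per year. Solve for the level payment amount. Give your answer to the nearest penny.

Level annuity due; solve FV = PMT × [((1+r)^n − 1)/r] × (1+r) for PMT.
Periodic rate r = 0.106 per year.
With n = 10: PMT = 1,000,000 / ([((1+r)^n − 1)/r] × (1+r)) = £55,120.78

£55,120.78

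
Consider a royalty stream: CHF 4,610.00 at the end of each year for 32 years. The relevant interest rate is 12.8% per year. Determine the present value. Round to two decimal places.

This is an ordinary annuity: 32 payments of CHF 4,610.00 at the end of each year.
Periodic rate r = 0.128 per year.
PV = PMT × [(1 − (1+r)^−n)/r] = 4,610 × [1 − (1+r)^−32] / r = CHF 35,252.49

CHF 35,252.49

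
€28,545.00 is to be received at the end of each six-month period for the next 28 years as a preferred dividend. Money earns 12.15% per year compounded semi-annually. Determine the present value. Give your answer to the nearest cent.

This is an ordinary annuity: 56 payments of €28,545.00 at the end of each six-month period.
Periodic rate r = 0.1215/2 per half-year; n is counted in half-years.
PV = PMT × [(1 − (1+r)^−n)/r] = 28,545 × [1 − (1+r)^−56] / r = €452,592.18

€452,592.18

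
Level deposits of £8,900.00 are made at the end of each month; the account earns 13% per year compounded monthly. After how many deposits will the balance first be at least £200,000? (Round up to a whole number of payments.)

Periodic rate r = 0.13/12 per month; n is counted in months.
Ordinary annuity FV: 200,000 = 8,900 × [((1+r)^n − 1)/r].
(1+r)^n = 1 + 200,000 × r / 8,900, so n = ln(1 + 200,000·r/8,900) / ln(1+r) = 20.22.
Round up to a whole number of payments: n = 21.

21 payments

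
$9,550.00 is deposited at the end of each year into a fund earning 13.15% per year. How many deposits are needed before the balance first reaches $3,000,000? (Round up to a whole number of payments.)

Periodic rate r = 0.1315 per year.
Ordinary annuity FV: 3,000,000 = 9,550 × [((1+r)^n − 1)/r].
(1+r)^n = 1 + 3,000,000 × r / 9,550, so n = ln(1 + 3,000,000·r/9,550) / ln(1+r) = 30.31.
Round up to a whole number of payments: n = 31.

31 payments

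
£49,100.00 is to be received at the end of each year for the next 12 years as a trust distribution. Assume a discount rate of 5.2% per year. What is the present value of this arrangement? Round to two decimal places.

£430,318.16

This is an ordinary annuity: 12 payments of £49,100.00 at the end of each year.
Periodic rate r = 0.052 per year.
PV = PMT × [(1 − (1+r)^−n)/r] = 49,100 × [1 − (1+r)^−12] / r = £430,318.16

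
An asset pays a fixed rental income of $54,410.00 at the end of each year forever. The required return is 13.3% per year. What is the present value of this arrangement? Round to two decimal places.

$409,097.74

Periodic rate r = 0.133 per year.
Level perpetuity: PV = PMT / r = 54,410 / (0.133) = $409,097.74.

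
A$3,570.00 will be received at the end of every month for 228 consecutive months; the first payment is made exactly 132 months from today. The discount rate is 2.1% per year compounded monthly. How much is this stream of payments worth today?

A$533,401.60

Ordinary annuity of 228 payments, first payment at period 132.
Periodic rate r = 0.021/12 per month; n is counted in months.
The ordinary-annuity PV formula values the stream one period before the first payment (period 131); discount that back 131 periods:
PV₀ = 3,570 × [1 − (1+r)^−228] / r × (1+r)^−131 = A$533,401.60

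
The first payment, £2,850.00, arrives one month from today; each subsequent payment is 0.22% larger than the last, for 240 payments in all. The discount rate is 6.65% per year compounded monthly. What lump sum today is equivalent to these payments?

Periodic rate r = 0.0665/12 per month; n is counted in months.
Growing ordinary annuity: PV = PMT₁ × [1 − ((1+g)/(1+r))^n] / (r − g) = 2,850 × [1 − ((1+0.0022)/(1+r))^240] / (r − 0.0022) = £469,231.02.

£469,231.02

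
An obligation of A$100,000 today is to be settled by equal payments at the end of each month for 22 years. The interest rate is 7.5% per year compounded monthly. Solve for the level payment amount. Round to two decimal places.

A$774.51

Level ordinary annuity; solve PV = PMT × [(1 − (1+r)^−n)/r] for PMT.
Periodic rate r = 0.075/12 per month; n is counted in months.
With n = 264: PMT = 100,000 / ([(1 − (1+r)^−n)/r]) = A$774.51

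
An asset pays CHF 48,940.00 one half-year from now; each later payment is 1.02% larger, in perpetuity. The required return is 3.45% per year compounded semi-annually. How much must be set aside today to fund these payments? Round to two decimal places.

CHF 6,941,843.97

Periodic rate r = 0.0345/2 per half-year.
Growing perpetuity (Gordon): PV = PMT₁ / (r − g) = 48,940 / (r − 0.0102) = CHF 6,941,843.97.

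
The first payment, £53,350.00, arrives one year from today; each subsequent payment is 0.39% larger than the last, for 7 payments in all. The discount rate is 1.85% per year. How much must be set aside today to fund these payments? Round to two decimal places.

Periodic rate r = 0.0185 per year.
Growing ordinary annuity: PV = PMT₁ × [1 − ((1+g)/(1+r))^n] / (r − g) = 53,350 × [1 − ((1+0.0039)/(1+r))^7] / (r − 0.0039) = £351,269.75.

£351,269.75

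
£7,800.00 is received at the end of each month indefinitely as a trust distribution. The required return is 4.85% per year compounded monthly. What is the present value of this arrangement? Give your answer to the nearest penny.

£1,929,896.91

Periodic rate r = 0.0485/12 per month.
Level perpetuity: PV = PMT / r = 7,800 / (0.0485/12) = £1,929,896.91.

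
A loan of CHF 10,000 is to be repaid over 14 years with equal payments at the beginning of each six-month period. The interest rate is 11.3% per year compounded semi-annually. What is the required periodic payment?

CHF 680.92

Level annuity due; solve PV = PMT × [(1 − (1+r)^−n)/r] × (1+r) for PMT.
Periodic rate r = 0.113/2 per half-year; n is counted in half-years.
With n = 28: PMT = 10,000 / ([(1 − (1+r)^−n)/r] × (1+r)) = CHF 680.92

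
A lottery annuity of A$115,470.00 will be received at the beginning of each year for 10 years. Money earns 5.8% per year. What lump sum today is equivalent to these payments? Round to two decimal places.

A$907,743.41

This is an annuity due: 10 payments of A$115,470.00 at the beginning of each year.
Periodic rate r = 0.058 per year.
PV = PMT × [(1 − (1+r)^−n)/r] × (1+r) = 115,470 × [1 − (1+r)^−10] / r × (1+r) = A$907,743.41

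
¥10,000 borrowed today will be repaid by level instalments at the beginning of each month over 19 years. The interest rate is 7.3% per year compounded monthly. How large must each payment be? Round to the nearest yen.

Level annuity due; solve PV = PMT × [(1 − (1+r)^−n)/r] × (1+r) for PMT.
Periodic rate r = 0.073/12 per month; n is counted in months.
With n = 228: PMT = 10,000 / ([(1 − (1+r)^−n)/r] × (1+r)) = ¥81

¥81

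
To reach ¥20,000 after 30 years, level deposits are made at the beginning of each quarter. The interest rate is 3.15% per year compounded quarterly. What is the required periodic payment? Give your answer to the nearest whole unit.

Level annuity due; solve FV = PMT × [((1+r)^n − 1)/r] × (1+r) for PMT.
Periodic rate r = 0.0315/4 per quarter; n is counted in quarters.
With n = 120: PMT = 20,000 / ([((1+r)^n − 1)/r] × (1+r)) = ¥100

¥100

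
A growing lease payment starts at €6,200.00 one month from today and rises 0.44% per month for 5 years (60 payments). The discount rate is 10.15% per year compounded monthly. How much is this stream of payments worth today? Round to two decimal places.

Periodic rate r = 0.1015/12 per month; n is counted in months.
Growing ordinary annuity: PV = PMT₁ × [1 − ((1+g)/(1+r))^n] / (r − g) = 6,200 × [1 − ((1+0.0044)/(1+r))^60] / (r − 0.0044) = €328,307.96.

€328,307.96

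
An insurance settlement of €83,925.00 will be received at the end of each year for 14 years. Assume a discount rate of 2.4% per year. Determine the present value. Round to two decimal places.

This is an ordinary annuity: 14 payments of €83,925.00 at the end of each year.
Periodic rate r = 0.024 per year.
PV = PMT × [(1 − (1+r)^−n)/r] = 83,925 × [1 − (1+r)^−14] / r = €987,990.23

€987,990.23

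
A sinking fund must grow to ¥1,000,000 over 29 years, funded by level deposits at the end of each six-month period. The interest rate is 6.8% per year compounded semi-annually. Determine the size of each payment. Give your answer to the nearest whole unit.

¥5,711

Level ordinary annuity; solve FV = PMT × [((1+r)^n − 1)/r] for PMT.
Periodic rate r = 0.068/2 per half-year; n is counted in half-years.
With n = 58: PMT = 1,000,000 / ([((1+r)^n − 1)/r]) = ¥5,711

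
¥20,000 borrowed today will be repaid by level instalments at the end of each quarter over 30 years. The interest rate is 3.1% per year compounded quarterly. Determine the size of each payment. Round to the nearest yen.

Level ordinary annuity; solve PV = PMT × [(1 − (1+r)^−n)/r] for PMT.
Periodic rate r = 0.031/4 per quarter; n is counted in quarters.
With n = 120: PMT = 20,000 / ([(1 − (1+r)^−n)/r]) = ¥257

¥257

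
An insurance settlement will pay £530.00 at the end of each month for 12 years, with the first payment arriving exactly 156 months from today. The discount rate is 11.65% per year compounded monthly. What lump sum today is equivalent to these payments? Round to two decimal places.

£9,173.56

Ordinary annuity of 144 payments, first payment at period 156.
Periodic rate r = 0.1165/12 per month; n is counted in months.
The ordinary-annuity PV formula values the stream one period before the first payment (period 155); discount that back 155 periods:
PV₀ = 530 × [1 − (1+r)^−144] / r × (1+r)^−155 = £9,173.56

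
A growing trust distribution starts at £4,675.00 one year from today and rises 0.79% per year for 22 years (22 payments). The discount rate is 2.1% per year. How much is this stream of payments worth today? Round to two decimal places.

Periodic rate r = 0.021 per year.
Growing ordinary annuity: PV = PMT₁ × [1 − ((1+g)/(1+r))^n] / (r − g) = 4,675 × [1 − ((1+0.0079)/(1+r))^22] / (r − 0.0079) = £88,256.76.

£88,256.76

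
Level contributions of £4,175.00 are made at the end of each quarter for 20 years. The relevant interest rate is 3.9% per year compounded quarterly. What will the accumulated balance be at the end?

£502,390.08

This is an ordinary annuity: 80 deposits of £4,175.00 at the end of each quarter.
Periodic rate r = 0.039/4 per quarter; n is counted in quarters.
FV = PMT × [((1+r)^n − 1)/r] = 4,175 × [(1+r)^80 − 1] / r = £502,390.08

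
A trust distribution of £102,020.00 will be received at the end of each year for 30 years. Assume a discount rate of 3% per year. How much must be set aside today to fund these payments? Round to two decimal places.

This is an ordinary annuity: 30 payments of £102,020.00 at the end of each year.
Periodic rate r = 0.03 per year.
PV = PMT × [(1 − (1+r)^−n)/r] = 102,020 × [1 − (1+r)^−30] / r = £1,999,637.03

£1,999,637.03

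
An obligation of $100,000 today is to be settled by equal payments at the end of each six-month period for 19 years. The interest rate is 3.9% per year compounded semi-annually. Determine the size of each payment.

Level ordinary annuity; solve PV = PMT × [(1 − (1+r)^−n)/r] for PMT.
Periodic rate r = 0.039/2 per half-year; n is counted in half-years.
With n = 38: PMT = 100,000 / ([(1 − (1+r)^−n)/r]) = $3,750.35

$3,750.35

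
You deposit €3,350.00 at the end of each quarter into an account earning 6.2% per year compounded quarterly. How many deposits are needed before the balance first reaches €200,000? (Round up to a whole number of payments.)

Periodic rate r = 0.062/4 per quarter; n is counted in quarters.
Ordinary annuity FV: 200,000 = 3,350 × [((1+r)^n − 1)/r].
(1+r)^n = 1 + 200,000 × r / 3,350, so n = ln(1 + 200,000·r/3,350) / ln(1+r) = 42.59.
Round up to a whole number of payments: n = 43.

43 payments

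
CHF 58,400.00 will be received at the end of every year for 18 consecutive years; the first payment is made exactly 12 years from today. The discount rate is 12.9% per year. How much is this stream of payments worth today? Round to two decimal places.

CHF 105,757.93

Ordinary annuity of 18 payments, first payment at period 12.
Periodic rate r = 0.129 per year.
The ordinary-annuity PV formula values the stream one period before the first payment (period 11); discount that back 11 periods:
PV₀ = 58,400 × [1 − (1+r)^−18] / r × (1+r)^−11 = CHF 105,757.93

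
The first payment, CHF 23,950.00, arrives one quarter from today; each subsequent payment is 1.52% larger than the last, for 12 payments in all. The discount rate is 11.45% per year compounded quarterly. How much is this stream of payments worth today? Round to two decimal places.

Periodic rate r = 0.1145/4 per quarter; n is counted in quarters.
Growing ordinary annuity: PV = PMT₁ × [1 − ((1+g)/(1+r))^n] / (r − g) = 23,950 × [1 − ((1+0.0152)/(1+r))^12] / (r − 0.0152) = CHF 260,193.32.

CHF 260,193.32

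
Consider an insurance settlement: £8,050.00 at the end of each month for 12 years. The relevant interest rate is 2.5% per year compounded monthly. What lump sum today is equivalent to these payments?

This is an ordinary annuity: 144 payments of £8,050.00 at the end of each month.
Periodic rate r = 0.025/12 per month; n is counted in months.
PV = PMT × [(1 − (1+r)^−n)/r] = 8,050 × [1 − (1+r)^−144] / r = £1,000,584.96

£1,000,584.96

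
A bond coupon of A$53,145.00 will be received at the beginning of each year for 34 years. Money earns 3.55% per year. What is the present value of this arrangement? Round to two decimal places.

A$1,076,730.13

This is an annuity due: 34 payments of A$53,145.00 at the beginning of each year.
Periodic rate r = 0.0355 per year.
PV = PMT × [(1 − (1+r)^−n)/r] × (1+r) = 53,145 × [1 − (1+r)^−34] / r × (1+r) = A$1,076,730.13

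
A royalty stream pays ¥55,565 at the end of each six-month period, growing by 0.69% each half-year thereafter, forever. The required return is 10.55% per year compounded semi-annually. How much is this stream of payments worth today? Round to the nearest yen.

¥1,211,887

Periodic rate r = 0.1055/2 per half-year.
Growing perpetuity (Gordon): PV = PMT₁ / (r − g) = 55,565 / (r − 0.0069) = ¥1,211,887.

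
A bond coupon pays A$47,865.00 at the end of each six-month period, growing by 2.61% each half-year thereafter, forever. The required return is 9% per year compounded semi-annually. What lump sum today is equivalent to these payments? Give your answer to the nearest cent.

A$2,532,539.68

Periodic rate r = 0.09/2 per half-year.
Growing perpetuity (Gordon): PV = PMT₁ / (r − g) = 47,865 / (r − 0.0261) = A$2,532,539.68.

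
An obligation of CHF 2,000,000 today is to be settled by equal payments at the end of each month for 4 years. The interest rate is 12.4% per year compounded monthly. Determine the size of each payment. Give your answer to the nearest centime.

Level ordinary annuity; solve PV = PMT × [(1 − (1+r)^−n)/r] for PMT.
Periodic rate r = 0.124/12 per month; n is counted in months.
With n = 48: PMT = 2,000,000 / ([(1 − (1+r)^−n)/r]) = CHF 53,061.32

CHF 53,061.32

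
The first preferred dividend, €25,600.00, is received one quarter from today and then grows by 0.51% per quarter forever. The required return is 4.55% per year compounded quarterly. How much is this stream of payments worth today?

Periodic rate r = 0.0455/4 per quarter.
Growing perpetuity (Gordon): PV = PMT₁ / (r − g) = 25,600 / (r − 0.0051) = €4,079,681.27.

€4,079,681.27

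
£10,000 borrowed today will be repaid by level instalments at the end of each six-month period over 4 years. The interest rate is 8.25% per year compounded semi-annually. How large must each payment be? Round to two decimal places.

£1,492.95

Level ordinary annuity; solve PV = PMT × [(1 − (1+r)^−n)/r] for PMT.
Periodic rate r = 0.0825/2 per half-year; n is counted in half-years.
With n = 8: PMT = 10,000 / ([(1 − (1+r)^−n)/r]) = £1,492.95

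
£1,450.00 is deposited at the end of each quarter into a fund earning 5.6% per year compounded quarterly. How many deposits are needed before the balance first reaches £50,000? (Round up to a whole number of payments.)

29 payments

Periodic rate r = 0.056/4 per quarter; n is counted in quarters.
Ordinary annuity FV: 50,000 = 1,450 × [((1+r)^n − 1)/r].
(1+r)^n = 1 + 50,000 × r / 1,450, so n = ln(1 + 50,000·r/1,450) / ln(1+r) = 28.33.
Round up to a whole number of payments: n = 29.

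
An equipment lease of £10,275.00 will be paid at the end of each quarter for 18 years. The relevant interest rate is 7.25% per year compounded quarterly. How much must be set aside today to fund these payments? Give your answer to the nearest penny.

£411,362.85

This is an ordinary annuity: 72 payments of £10,275.00 at the end of each quarter.
Periodic rate r = 0.0725/4 per quarter; n is counted in quarters.
PV = PMT × [(1 − (1+r)^−n)/r] = 10,275 × [1 − (1+r)^−72] / r = £411,362.85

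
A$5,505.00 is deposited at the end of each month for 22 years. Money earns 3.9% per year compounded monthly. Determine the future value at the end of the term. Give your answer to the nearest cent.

A$2,295,432.94

This is an ordinary annuity: 264 deposits of A$5,505.00 at the end of each month.
Periodic rate r = 0.039/12 per month; n is counted in months.
FV = PMT × [((1+r)^n − 1)/r] = 5,505 × [(1+r)^264 − 1] / r = A$2,295,432.94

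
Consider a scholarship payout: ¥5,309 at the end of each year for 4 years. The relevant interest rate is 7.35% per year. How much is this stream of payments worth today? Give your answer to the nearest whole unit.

This is an ordinary annuity: 4 payments of ¥5,309 at the end of each year.
Periodic rate r = 0.0735 per year.
PV = PMT × [(1 − (1+r)^−n)/r] = 5,309 × [1 − (1+r)^−4] / r = ¥17,842

¥17,842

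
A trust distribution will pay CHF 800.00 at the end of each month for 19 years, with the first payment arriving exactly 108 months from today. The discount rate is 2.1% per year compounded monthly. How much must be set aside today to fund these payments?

Ordinary annuity of 228 payments, first payment at period 108.
Periodic rate r = 0.021/12 per month; n is counted in months.
The ordinary-annuity PV formula values the stream one period before the first payment (period 107); discount that back 107 periods:
PV₀ = 800 × [1 − (1+r)^−228] / r × (1+r)^−107 = CHF 124,652.36

CHF 124,652.36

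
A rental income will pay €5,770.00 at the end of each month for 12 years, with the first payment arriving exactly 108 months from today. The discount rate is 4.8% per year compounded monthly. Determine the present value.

Ordinary annuity of 144 payments, first payment at period 108.
Periodic rate r = 0.048/12 per month; n is counted in months.
The ordinary-annuity PV formula values the stream one period before the first payment (period 107); discount that back 107 periods:
PV₀ = 5,770 × [1 − (1+r)^−144] / r × (1+r)^−107 = €411,433.78

€411,433.78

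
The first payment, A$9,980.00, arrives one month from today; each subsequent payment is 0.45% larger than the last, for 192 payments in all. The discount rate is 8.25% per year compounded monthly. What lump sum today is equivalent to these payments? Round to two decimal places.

A$1,531,876.16

Periodic rate r = 0.0825/12 per month; n is counted in months.
Growing ordinary annuity: PV = PMT₁ × [1 − ((1+g)/(1+r))^n] / (r − g) = 9,980 × [1 − ((1+0.0045)/(1+r))^192] / (r − 0.0045) = A$1,531,876.16.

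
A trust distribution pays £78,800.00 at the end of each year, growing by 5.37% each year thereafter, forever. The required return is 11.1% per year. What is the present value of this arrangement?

Periodic rate r = 0.111 per year.
Growing perpetuity (Gordon): PV = PMT₁ / (r − g) = 78,800 / (r − 0.0537) = £1,375,218.15.

£1,375,218.15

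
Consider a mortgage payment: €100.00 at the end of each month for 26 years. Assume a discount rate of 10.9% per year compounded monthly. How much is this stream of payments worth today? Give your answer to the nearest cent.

€10,353.75

This is an ordinary annuity: 312 payments of €100.00 at the end of each month.
Periodic rate r = 0.109/12 per month; n is counted in months.
PV = PMT × [(1 − (1+r)^−n)/r] = 100 × [1 − (1+r)^−312] / r = €10,353.75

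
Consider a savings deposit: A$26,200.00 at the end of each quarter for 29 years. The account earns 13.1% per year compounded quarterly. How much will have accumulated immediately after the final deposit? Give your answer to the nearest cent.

This is an ordinary annuity: 116 deposits of A$26,200.00 at the end of each quarter.
Periodic rate r = 0.131/4 per quarter; n is counted in quarters.
FV = PMT × [((1+r)^n − 1)/r] = 26,200 × [(1+r)^116 − 1] / r = A$32,815,038.29

A$32,815,038.29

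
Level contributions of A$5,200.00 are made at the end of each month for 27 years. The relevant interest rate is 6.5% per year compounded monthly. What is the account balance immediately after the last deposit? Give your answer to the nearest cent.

A$4,565,877.04

This is an ordinary annuity: 324 deposits of A$5,200.00 at the end of each month.
Periodic rate r = 0.065/12 per month; n is counted in months.
FV = PMT × [((1+r)^n − 1)/r] = 5,200 × [(1+r)^324 − 1] / r = A$4,565,877.04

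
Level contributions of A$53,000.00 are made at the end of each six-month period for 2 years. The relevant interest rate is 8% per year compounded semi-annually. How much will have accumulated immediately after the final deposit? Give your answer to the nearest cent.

This is an ordinary annuity: 4 deposits of A$53,000.00 at the end of each six-month period.
Periodic rate r = 0.08/2 per half-year; n is counted in half-years.
FV = PMT × [((1+r)^n − 1)/r] = 53,000 × [(1+r)^4 − 1] / r = A$225,062.59

A$225,062.59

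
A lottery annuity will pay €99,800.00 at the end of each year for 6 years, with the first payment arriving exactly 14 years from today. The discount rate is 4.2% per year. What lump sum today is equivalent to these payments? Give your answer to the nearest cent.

Ordinary annuity of 6 payments, first payment at period 14.
Periodic rate r = 0.042 per year.
The ordinary-annuity PV formula values the stream one period before the first payment (period 13); discount that back 13 periods:
PV₀ = 99,800 × [1 − (1+r)^−6] / r × (1+r)^−13 = €304,463.97

€304,463.97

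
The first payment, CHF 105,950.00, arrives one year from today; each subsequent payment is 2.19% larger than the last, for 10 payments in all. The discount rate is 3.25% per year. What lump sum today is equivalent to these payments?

CHF 980,018.29

Periodic rate r = 0.0325 per year.
Growing ordinary annuity: PV = PMT₁ × [1 − ((1+g)/(1+r))^n] / (r − g) = 105,950 × [1 − ((1+0.0219)/(1+r))^10] / (r − 0.0219) = CHF 980,018.29.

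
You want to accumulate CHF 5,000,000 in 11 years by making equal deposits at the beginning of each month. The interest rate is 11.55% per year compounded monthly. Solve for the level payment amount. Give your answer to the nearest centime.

CHF 18,758.43

Level annuity due; solve FV = PMT × [((1+r)^n − 1)/r] × (1+r) for PMT.
Periodic rate r = 0.1155/12 per month; n is counted in months.
With n = 132: PMT = 5,000,000 / ([((1+r)^n − 1)/r] × (1+r)) = CHF 18,758.43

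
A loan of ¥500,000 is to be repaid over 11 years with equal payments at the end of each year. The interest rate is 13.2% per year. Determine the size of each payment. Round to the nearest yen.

¥88,671

Level ordinary annuity; solve PV = PMT × [(1 − (1+r)^−n)/r] for PMT.
Periodic rate r = 0.132 per year.
With n = 11: PMT = 500,000 / ([(1 − (1+r)^−n)/r]) = ¥88,671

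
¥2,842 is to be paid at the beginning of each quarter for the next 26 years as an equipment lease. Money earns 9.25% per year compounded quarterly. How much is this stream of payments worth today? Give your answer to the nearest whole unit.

¥114,074

This is an annuity due: 104 payments of ¥2,842 at the beginning of each quarter.
Periodic rate r = 0.0925/4 per quarter; n is counted in quarters.
PV = PMT × [(1 − (1+r)^−n)/r] × (1+r) = 2,842 × [1 − (1+r)^−104] / r × (1+r) = ¥114,074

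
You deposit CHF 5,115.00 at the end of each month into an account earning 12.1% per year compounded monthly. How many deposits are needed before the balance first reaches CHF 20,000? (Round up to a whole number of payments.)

Periodic rate r = 0.121/12 per month; n is counted in months.
Ordinary annuity FV: 20,000 = 5,115 × [((1+r)^n − 1)/r].
(1+r)^n = 1 + 20,000 × r / 5,115, so n = ln(1 + 20,000·r/5,115) / ln(1+r) = 3.85.
Round up to a whole number of payments: n = 4.

4 payments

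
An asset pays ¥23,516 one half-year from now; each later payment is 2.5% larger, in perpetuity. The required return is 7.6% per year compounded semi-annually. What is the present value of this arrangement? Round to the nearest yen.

¥1,808,923

Periodic rate r = 0.076/2 per half-year.
Growing perpetuity (Gordon): PV = PMT₁ / (r − g) = 23,516 / (r − 0.025) = ¥1,808,923.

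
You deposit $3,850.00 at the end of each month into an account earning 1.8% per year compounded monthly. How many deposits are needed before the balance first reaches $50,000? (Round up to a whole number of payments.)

13 payments

Periodic rate r = 0.018/12 per month; n is counted in months.
Ordinary annuity FV: 50,000 = 3,850 × [((1+r)^n − 1)/r].
(1+r)^n = 1 + 50,000 × r / 3,850, so n = ln(1 + 50,000·r/3,850) / ln(1+r) = 12.87.
Round up to a whole number of payments: n = 13.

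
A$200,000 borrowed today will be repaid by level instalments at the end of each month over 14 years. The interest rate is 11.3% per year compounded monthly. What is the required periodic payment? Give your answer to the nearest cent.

A$2,375.22

Level ordinary annuity; solve PV = PMT × [(1 − (1+r)^−n)/r] for PMT.
Periodic rate r = 0.113/12 per month; n is counted in months.
With n = 168: PMT = 200,000 / ([(1 − (1+r)^−n)/r]) = A$2,375.22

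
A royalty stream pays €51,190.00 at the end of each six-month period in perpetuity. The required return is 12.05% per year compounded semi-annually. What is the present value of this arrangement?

Periodic rate r = 0.1205/2 per half-year.
Level perpetuity: PV = PMT / r = 51,190 / (0.1205/2) = €849,626.56.

€849,626.56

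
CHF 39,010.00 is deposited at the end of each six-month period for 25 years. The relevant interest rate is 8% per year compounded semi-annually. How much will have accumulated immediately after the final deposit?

This is an ordinary annuity: 50 deposits of CHF 39,010.00 at the end of each six-month period.
Periodic rate r = 0.08/2 per half-year; n is counted in half-years.
FV = PMT × [((1+r)^n − 1)/r] = 39,010 × [(1+r)^50 − 1] / r = CHF 5,955,542.93

CHF 5,955,542.93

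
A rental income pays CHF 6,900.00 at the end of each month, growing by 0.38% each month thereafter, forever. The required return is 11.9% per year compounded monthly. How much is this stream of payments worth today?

Periodic rate r = 0.119/12 per month.
Growing perpetuity (Gordon): PV = PMT₁ / (r − g) = 6,900 / (r − 0.0038) = CHF 1,128,065.40.

CHF 1,128,065.40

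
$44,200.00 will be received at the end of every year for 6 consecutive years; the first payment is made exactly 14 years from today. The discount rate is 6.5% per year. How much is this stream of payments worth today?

Ordinary annuity of 6 payments, first payment at period 14.
Periodic rate r = 0.065 per year.
The ordinary-annuity PV formula values the stream one period before the first payment (period 13); discount that back 13 periods:
PV₀ = 44,200 × [1 − (1+r)^−6] / r × (1+r)^−13 = $94,365.59

$94,365.59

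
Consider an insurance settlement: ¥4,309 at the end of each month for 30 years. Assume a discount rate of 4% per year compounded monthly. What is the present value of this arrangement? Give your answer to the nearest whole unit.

¥902,568

This is an ordinary annuity: 360 payments of ¥4,309 at the end of each month.
Periodic rate r = 0.04/12 per month; n is counted in months.
PV = PMT × [(1 − (1+r)^−n)/r] = 4,309 × [1 − (1+r)^−360] / r = ¥902,568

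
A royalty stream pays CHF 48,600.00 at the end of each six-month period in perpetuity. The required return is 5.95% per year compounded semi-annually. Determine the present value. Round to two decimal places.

CHF 1,633,613.45

Periodic rate r = 0.0595/2 per half-year.
Level perpetuity: PV = PMT / r = 48,600 / (0.0595/2) = CHF 1,633,613.45.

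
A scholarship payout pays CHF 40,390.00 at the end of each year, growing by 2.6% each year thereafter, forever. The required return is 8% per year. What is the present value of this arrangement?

Periodic rate r = 0.08 per year.
Growing perpetuity (Gordon): PV = PMT₁ / (r − g) = 40,390 / (r − 0.026) = CHF 747,962.96.

CHF 747,962.96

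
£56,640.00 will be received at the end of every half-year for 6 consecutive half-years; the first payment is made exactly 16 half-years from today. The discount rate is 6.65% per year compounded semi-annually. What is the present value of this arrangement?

£185,845.36

Ordinary annuity of 6 payments, first payment at period 16.
Periodic rate r = 0.0665/2 per half-year; n is counted in half-years.
The ordinary-annuity PV formula values the stream one period before the first payment (period 15); discount that back 15 periods:
PV₀ = 56,640 × [1 − (1+r)^−6] / r × (1+r)^−15 = £185,845.36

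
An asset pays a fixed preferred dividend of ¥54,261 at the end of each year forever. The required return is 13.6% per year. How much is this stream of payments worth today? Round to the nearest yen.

Periodic rate r = 0.136 per year.
Level perpetuity: PV = PMT / r = 54,261 / (0.136) = ¥398,978.

¥398,978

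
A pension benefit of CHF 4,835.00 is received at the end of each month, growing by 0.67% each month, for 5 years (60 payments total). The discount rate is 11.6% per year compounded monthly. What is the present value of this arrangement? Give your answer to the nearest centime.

CHF 263,775.20

Periodic rate r = 0.116/12 per month; n is counted in months.
Growing ordinary annuity: PV = PMT₁ × [1 − ((1+g)/(1+r))^n] / (r − g) = 4,835 × [1 − ((1+0.0067)/(1+r))^60] / (r − 0.0067) = CHF 263,775.20.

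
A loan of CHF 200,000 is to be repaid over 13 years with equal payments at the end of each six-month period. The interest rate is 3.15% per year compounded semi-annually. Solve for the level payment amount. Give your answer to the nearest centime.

CHF 9,434.09

Level ordinary annuity; solve PV = PMT × [(1 − (1+r)^−n)/r] for PMT.
Periodic rate r = 0.0315/2 per half-year; n is counted in half-years.
With n = 26: PMT = 200,000 / ([(1 − (1+r)^−n)/r]) = CHF 9,434.09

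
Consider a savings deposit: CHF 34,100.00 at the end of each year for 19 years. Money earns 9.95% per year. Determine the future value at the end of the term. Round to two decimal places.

This is an ordinary annuity: 19 deposits of CHF 34,100.00 at the end of each year.
Periodic rate r = 0.0995 per year.
FV = PMT × [((1+r)^n − 1)/r] = 34,100 × [(1+r)^19 − 1] / r = CHF 1,735,263.44

CHF 1,735,263.44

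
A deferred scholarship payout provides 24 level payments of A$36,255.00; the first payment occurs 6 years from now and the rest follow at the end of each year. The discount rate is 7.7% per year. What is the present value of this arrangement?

A$270,156.66

Ordinary annuity of 24 payments, first payment at period 6.
Periodic rate r = 0.077 per year.
The ordinary-annuity PV formula values the stream one period before the first payment (period 5); discount that back 5 periods:
PV₀ = 36,255 × [1 − (1+r)^−24] / r × (1+r)^−5 = A$270,156.66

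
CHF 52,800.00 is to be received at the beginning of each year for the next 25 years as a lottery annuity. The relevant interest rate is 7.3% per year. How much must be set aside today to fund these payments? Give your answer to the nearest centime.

CHF 642,760.79

This is an annuity due: 25 payments of CHF 52,800.00 at the beginning of each year.
Periodic rate r = 0.073 per year.
PV = PMT × [(1 − (1+r)^−n)/r] × (1+r) = 52,800 × [1 − (1+r)^−25] / r × (1+r) = CHF 642,760.79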